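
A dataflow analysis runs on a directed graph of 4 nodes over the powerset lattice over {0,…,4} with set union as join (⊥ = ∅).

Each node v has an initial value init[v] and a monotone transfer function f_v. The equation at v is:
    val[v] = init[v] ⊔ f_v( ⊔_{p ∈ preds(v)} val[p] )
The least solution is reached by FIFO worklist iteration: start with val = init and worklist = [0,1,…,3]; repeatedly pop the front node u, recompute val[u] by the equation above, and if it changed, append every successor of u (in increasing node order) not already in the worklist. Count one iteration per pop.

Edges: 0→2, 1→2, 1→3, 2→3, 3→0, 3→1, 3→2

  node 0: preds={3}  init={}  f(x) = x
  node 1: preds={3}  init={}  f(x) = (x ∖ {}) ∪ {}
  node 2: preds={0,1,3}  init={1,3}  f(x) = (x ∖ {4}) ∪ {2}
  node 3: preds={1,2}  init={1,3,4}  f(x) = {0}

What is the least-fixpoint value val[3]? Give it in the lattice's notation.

{0,1,3,4}

Worklist (8 pops):
  #1 pop 0: in={1,3,4} → {1,3,4} (was {}); enqueue []
  #2 pop 1: in={1,3,4} → {1,3,4} (was {}); enqueue []
  #3 pop 2: in={1,3,4} → {1,2,3} (was {1,3}); enqueue []
  #4 pop 3: in={1,2,3,4} → {0,1,3,4} (was {1,3,4}); enqueue [0,1,2]
  #5 pop 0: in={0,1,3,4} → {0,1,3,4} (was {1,3,4}); enqueue []
  #6 pop 1: in={0,1,3,4} → {0,1,3,4} (was {1,3,4}); enqueue [3]
  #7 pop 2: in={0,1,3,4} → {0,1,2,3} (was {1,2,3}); enqueue []
  #8 pop 3: in={0,1,2,3,4} → {0,1,3,4} (no change)

Fixpoint:
  val[0] = {0,1,3,4}
  val[1] = {0,1,3,4}
  val[2] = {0,1,2,3}
  val[3] = {0,1,3,4}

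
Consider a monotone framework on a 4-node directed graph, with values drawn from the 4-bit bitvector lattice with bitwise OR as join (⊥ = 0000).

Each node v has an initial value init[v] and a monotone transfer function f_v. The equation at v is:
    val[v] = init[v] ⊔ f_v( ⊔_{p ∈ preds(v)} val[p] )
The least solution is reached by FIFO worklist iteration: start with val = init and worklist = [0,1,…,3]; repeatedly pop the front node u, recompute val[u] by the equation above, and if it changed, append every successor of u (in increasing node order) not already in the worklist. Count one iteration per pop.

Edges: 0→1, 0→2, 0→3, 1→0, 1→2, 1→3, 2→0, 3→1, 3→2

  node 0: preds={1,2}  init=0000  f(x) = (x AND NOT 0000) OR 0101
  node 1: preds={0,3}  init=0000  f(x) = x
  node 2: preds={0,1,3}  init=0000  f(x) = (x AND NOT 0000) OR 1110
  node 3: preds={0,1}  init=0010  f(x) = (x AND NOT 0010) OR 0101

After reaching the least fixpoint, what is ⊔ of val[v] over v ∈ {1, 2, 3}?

1111

Iteration log — 11 steps:
  step 1. node 0  ⊔preds=0000  new=0101  old=0000  +wl: 
  step 2. node 1  ⊔preds=0111  new=0111  old=0000  +wl: 0
  step 3. node 2  ⊔preds=0111  new=1111  old=0000  +wl: 
  step 4. node 3  ⊔preds=0111  new=0111  old=0010  +wl: 1,2
  step 5. node 0  ⊔preds=1111  new=1111  old=0101  +wl: 3
  step 6. node 1  ⊔preds=1111  new=1111  old=0111  +wl: 0
  step 7. node 2  ⊔preds=1111  new=1111  stable
  step 8. node 3  ⊔preds=1111  new=1111  old=0111  +wl: 1,2
  step 9. node 0  ⊔preds=1111  new=1111  stable
  step 10. node 1  ⊔preds=1111  new=1111  stable
  step 11. node 2  ⊔preds=1111  new=1111  stable

Least fixpoint reached:
  node 0: 1111
  node 1: 1111
  node 2: 1111
  node 3: 1111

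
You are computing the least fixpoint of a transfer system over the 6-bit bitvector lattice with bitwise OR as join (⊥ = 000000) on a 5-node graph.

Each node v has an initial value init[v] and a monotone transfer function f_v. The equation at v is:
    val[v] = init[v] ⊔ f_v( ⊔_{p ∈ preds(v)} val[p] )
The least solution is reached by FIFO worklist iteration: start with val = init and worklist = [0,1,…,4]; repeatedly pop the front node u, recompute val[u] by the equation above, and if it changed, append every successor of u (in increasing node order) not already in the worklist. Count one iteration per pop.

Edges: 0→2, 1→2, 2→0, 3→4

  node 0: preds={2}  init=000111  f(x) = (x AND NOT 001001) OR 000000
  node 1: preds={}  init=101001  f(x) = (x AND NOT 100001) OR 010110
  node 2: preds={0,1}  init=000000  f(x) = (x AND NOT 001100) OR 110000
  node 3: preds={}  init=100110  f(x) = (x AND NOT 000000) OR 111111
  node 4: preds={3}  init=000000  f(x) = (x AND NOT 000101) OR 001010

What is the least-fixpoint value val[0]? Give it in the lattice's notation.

110111

Iteration log — 7 steps:
  step 1. node 0  ⊔preds=000000  new=000111  stable
  step 2. node 1  ⊔preds=000000  new=111111  old=101001  +wl: 
  step 3. node 2  ⊔preds=111111  new=110011  old=000000  +wl: 0
  step 4. node 3  ⊔preds=000000  new=111111  old=100110  +wl: 
  step 5. node 4  ⊔preds=111111  new=111010  old=000000  +wl: 
  step 6. node 0  ⊔preds=110011  new=110111  old=000111  +wl: 2
  step 7. node 2  ⊔preds=111111  new=110011  stable

Least fixpoint reached:
  node 0: 110111
  node 1: 111111
  node 2: 110011
  node 3: 111111
  node 4: 111010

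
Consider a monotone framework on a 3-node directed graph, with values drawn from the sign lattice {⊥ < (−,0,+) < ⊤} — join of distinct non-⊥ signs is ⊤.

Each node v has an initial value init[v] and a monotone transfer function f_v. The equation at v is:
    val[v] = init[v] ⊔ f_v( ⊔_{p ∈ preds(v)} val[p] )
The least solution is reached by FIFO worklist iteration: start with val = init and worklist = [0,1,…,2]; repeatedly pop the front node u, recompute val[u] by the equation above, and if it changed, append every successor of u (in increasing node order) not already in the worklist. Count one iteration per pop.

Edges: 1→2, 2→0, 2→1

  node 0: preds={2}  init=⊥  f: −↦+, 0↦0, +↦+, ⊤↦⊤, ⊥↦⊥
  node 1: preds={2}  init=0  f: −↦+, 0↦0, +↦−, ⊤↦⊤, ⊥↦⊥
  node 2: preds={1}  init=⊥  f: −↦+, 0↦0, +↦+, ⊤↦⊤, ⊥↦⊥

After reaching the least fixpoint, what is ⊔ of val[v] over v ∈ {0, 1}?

Iteration log — 5 steps:
  step 1. node 0  ⊔preds=⊥  new=⊥  stable
  step 2. node 1  ⊔preds=⊥  new=0  stable
  step 3. node 2  ⊔preds=0  new=0  old=⊥  +wl: 0,1
  step 4. node 0  ⊔preds=0  new=0  old=⊥  +wl: 
  step 5. node 1  ⊔preds=0  new=0  stable

Least fixpoint reached:
  node 0: 0
  node 1: 0
  node 2: 0

0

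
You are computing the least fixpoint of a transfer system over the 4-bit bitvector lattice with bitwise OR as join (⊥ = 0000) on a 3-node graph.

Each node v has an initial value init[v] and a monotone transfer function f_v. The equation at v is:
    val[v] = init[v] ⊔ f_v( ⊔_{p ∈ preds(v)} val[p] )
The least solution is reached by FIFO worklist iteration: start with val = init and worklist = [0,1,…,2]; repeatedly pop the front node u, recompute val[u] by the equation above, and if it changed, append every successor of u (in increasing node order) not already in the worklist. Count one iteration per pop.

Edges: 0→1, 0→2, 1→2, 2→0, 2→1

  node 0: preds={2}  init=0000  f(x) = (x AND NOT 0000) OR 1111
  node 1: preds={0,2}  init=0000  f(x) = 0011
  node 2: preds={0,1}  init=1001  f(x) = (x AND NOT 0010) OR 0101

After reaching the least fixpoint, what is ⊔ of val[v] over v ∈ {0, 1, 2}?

1111

Trace (5 dequeues):
  [1] u=0 | in 1001 | out 1111 | prev 0000 | push {}
  [2] u=1 | in 1111 | out 0011 | prev 0000 | push {}
  [3] u=2 | in 1111 | out 1101 | prev 1001 | push {0,1}
  [4] u=0 | in 1101 | out 1111 | ==
  [5] u=1 | in 1111 | out 0011 | ==

Converged values:
  [0] 1111
  [1] 0011
  [2] 1101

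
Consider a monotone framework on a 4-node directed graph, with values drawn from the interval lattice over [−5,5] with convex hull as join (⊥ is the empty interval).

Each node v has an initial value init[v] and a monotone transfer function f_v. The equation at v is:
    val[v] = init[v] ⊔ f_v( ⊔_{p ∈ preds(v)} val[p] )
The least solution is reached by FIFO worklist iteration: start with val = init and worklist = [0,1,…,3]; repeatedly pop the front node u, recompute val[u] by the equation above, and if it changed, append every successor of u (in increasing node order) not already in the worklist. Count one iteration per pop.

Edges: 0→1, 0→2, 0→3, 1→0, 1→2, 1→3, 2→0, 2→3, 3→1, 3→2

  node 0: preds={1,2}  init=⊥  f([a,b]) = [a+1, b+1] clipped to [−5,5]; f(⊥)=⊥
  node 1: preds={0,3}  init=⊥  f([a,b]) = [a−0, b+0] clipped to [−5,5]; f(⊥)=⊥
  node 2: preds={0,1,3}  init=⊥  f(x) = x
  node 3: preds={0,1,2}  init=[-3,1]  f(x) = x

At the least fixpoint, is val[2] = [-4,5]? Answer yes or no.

no

Worklist (23 pops):
  #1 pop 0: in=⊥ → ⊥ (no change)
  #2 pop 1: in=[-3,1] → [-3,1] (was ⊥); enqueue [0]
  #3 pop 2: in=[-3,1] → [-3,1] (was ⊥); enqueue []
  #4 pop 3: in=[-3,1] → [-3,1] (no change)
  #5 pop 0: in=[-3,1] → [-2,2] (was ⊥); enqueue [1,2,3]
  #6 pop 1: in=[-3,2] → [-3,2] (was [-3,1]); enqueue [0]
  #7 pop 2: in=[-3,2] → [-3,2] (was [-3,1]); enqueue []
  #8 pop 3: in=[-3,2] → [-3,2] (was [-3,1]); enqueue [1,2]
  #9 pop 0: in=[-3,2] → [-2,3] (was [-2,2]); enqueue [3]
  #10 pop 1: in=[-3,3] → [-3,3] (was [-3,2]); enqueue [0]
  #11 pop 2: in=[-3,3] → [-3,3] (was [-3,2]); enqueue []
  #12 pop 3: in=[-3,3] → [-3,3] (was [-3,2]); enqueue [1,2]
  #13 pop 0: in=[-3,3] → [-2,4] (was [-2,3]); enqueue [3]
  #14 pop 1: in=[-3,4] → [-3,4] (was [-3,3]); enqueue [0]
  #15 pop 2: in=[-3,4] → [-3,4] (was [-3,3]); enqueue []
  #16 pop 3: in=[-3,4] → [-3,4] (was [-3,3]); enqueue [1,2]
  #17 pop 0: in=[-3,4] → [-2,5] (was [-2,4]); enqueue [3]
  #18 pop 1: in=[-3,5] → [-3,5] (was [-3,4]); enqueue [0]
  #19 pop 2: in=[-3,5] → [-3,5] (was [-3,4]); enqueue []
  #20 pop 3: in=[-3,5] → [-3,5] (was [-3,4]); enqueue [1,2]
  #21 pop 0: in=[-3,5] → [-2,5] (no change)
  #22 pop 1: in=[-3,5] → [-3,5] (no change)
  #23 pop 2: in=[-3,5] → [-3,5] (no change)

Fixpoint:
  val[0] = [-2,5]
  val[1] = [-3,5]
  val[2] = [-3,5]
  val[3] = [-3,5]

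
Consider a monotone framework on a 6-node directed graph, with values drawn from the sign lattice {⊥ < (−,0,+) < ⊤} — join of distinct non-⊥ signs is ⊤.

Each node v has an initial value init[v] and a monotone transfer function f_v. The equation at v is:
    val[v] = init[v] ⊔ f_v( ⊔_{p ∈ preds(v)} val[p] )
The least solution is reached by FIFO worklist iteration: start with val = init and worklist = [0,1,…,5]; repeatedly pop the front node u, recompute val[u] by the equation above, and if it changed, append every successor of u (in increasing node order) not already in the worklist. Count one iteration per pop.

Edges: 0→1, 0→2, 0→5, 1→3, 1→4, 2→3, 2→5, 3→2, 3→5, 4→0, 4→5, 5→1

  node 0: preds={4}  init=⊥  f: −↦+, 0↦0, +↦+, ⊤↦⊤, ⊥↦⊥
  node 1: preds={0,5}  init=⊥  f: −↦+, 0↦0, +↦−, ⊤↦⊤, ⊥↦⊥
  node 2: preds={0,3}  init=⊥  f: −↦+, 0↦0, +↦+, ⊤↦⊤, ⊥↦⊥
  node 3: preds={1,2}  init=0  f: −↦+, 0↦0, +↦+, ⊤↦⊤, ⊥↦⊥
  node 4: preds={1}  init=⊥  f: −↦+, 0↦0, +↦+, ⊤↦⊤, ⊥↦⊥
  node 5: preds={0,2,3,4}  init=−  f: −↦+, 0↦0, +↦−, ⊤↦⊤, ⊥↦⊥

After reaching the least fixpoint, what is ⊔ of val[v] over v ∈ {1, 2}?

⊤

Trace (17 dequeues):
  [1] u=0 | in ⊥ | out ⊥ | ==
  [2] u=1 | in − | out + | prev ⊥ | push {}
  [3] u=2 | in 0 | out 0 | prev ⊥ | push {}
  [4] u=3 | in ⊤ | out ⊤ | prev 0 | push {2}
  [5] u=4 | in + | out + | prev ⊥ | push {0}
  [6] u=5 | in ⊤ | out ⊤ | prev − | push {1}
  [7] u=2 | in ⊤ | out ⊤ | prev 0 | push {3,5}
  [8] u=0 | in + | out + | prev ⊥ | push {2}
  [9] u=1 | in ⊤ | out ⊤ | prev + | push {4}
  [10] u=3 | in ⊤ | out ⊤ | ==
  [11] u=5 | in ⊤ | out ⊤ | ==
  [12] u=2 | in ⊤ | out ⊤ | ==
  [13] u=4 | in ⊤ | out ⊤ | prev + | push {0,5}
  [14] u=0 | in ⊤ | out ⊤ | prev + | push {1,2}
  [15] u=5 | in ⊤ | out ⊤ | ==
  [16] u=1 | in ⊤ | out ⊤ | ==
  [17] u=2 | in ⊤ | out ⊤ | ==

Converged values:
  [0] ⊤
  [1] ⊤
  [2] ⊤
  [3] ⊤
  [4] ⊤
  [5] ⊤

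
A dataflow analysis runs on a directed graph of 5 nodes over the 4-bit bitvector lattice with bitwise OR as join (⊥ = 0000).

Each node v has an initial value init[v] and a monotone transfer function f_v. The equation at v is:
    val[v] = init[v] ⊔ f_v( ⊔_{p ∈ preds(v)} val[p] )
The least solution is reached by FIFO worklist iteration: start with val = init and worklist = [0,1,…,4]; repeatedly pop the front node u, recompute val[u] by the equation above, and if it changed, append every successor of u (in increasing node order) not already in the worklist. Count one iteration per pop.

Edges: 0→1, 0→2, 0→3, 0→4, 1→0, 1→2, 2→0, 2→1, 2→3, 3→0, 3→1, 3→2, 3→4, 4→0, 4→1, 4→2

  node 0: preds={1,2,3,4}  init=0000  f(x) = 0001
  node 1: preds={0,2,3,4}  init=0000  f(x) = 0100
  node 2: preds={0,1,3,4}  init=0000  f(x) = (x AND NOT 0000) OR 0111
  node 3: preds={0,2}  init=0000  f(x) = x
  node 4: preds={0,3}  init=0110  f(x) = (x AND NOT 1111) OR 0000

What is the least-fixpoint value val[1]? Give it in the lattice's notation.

0100

Trace (8 dequeues):
  [1] u=0 | in 0110 | out 0001 | prev 0000 | push {}
  [2] u=1 | in 0111 | out 0100 | prev 0000 | push {0}
  [3] u=2 | in 0111 | out 0111 | prev 0000 | push {1}
  [4] u=3 | in 0111 | out 0111 | prev 0000 | push {2}
  [5] u=4 | in 0111 | out 0110 | ==
  [6] u=0 | in 0111 | out 0001 | ==
  [7] u=1 | in 0111 | out 0100 | ==
  [8] u=2 | in 0111 | out 0111 | ==

Converged values:
  [0] 0001
  [1] 0100
  [2] 0111
  [3] 0111
  [4] 0110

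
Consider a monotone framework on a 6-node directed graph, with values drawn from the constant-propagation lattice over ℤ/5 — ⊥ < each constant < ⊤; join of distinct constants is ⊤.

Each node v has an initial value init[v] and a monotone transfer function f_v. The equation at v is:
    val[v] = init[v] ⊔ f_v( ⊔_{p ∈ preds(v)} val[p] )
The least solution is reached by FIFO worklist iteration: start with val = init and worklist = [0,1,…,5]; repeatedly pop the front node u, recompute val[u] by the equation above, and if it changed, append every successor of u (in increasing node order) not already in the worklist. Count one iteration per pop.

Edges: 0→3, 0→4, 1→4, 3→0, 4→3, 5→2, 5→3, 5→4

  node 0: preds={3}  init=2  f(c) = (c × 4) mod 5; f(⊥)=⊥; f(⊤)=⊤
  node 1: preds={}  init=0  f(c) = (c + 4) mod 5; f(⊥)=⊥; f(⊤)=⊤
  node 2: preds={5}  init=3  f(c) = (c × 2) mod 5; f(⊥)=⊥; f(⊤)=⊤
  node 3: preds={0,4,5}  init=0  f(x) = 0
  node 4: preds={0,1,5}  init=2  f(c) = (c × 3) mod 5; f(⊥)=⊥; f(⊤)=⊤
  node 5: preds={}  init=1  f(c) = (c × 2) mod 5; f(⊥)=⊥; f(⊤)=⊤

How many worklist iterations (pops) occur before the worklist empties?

Trace (7 dequeues):
  [1] u=0 | in 0 | out ⊤ | prev 2 | push {}
  [2] u=1 | in ⊥ | out 0 | ==
  [3] u=2 | in 1 | out ⊤ | prev 3 | push {}
  [4] u=3 | in ⊤ | out 0 | ==
  [5] u=4 | in ⊤ | out ⊤ | prev 2 | push {3}
  [6] u=5 | in ⊥ | out 1 | ==
  [7] u=3 | in ⊤ | out 0 | ==

Converged values:
  [0] ⊤
  [1] 0
  [2] ⊤
  [3] 0
  [4] ⊤
  [5] 1

7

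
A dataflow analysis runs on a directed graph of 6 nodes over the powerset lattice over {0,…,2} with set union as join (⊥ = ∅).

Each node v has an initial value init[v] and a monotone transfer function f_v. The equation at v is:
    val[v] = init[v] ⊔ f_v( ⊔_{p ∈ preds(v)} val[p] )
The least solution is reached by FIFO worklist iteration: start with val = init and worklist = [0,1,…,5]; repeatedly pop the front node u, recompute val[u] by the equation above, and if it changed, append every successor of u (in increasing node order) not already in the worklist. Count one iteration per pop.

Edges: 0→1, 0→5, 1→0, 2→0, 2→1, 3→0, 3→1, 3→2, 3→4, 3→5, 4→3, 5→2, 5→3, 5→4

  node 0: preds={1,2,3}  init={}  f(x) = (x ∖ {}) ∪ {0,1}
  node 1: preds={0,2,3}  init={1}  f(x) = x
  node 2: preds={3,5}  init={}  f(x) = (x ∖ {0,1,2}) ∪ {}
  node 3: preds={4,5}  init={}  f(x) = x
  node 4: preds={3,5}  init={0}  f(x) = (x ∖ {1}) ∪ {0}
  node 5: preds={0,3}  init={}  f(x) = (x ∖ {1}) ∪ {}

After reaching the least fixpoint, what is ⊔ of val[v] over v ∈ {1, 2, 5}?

{0,1}

Iteration log — 11 steps:
  step 1. node 0  ⊔preds={1}  new={0,1}  old={}  +wl: 
  step 2. node 1  ⊔preds={0,1}  new={0,1}  old={1}  +wl: 0
  step 3. node 2  ⊔preds={}  new={}  stable
  step 4. node 3  ⊔preds={0}  new={0}  old={}  +wl: 1,2
  step 5. node 4  ⊔preds={0}  new={0}  stable
  step 6. node 5  ⊔preds={0,1}  new={0}  old={}  +wl: 3,4
  step 7. node 0  ⊔preds={0,1}  new={0,1}  stable
  step 8. node 1  ⊔preds={0,1}  new={0,1}  stable
  step 9. node 2  ⊔preds={0}  new={}  stable
  step 10. node 3  ⊔preds={0}  new={0}  stable
  step 11. node 4  ⊔preds={0}  new={0}  stable

Least fixpoint reached:
  node 0: {0,1}
  node 1: {0,1}
  node 2: {}
  node 3: {0}
  node 4: {0}
  node 5: {0}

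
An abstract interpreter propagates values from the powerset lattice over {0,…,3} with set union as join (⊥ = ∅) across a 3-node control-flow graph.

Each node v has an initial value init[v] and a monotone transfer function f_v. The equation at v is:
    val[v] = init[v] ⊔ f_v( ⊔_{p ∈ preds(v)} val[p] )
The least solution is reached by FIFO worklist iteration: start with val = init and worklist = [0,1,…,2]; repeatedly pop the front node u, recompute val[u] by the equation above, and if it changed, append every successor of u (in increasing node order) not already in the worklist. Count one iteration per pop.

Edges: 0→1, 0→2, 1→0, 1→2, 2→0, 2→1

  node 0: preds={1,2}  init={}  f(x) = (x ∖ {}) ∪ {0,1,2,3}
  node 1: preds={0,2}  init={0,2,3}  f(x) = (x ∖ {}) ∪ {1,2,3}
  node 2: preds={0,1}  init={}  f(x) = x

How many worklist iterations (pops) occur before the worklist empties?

5

Iteration log — 5 steps:
  step 1. node 0  ⊔preds={0,2,3}  new={0,1,2,3}  old={}  +wl: 
  step 2. node 1  ⊔preds={0,1,2,3}  new={0,1,2,3}  old={0,2,3}  +wl: 0
  step 3. node 2  ⊔preds={0,1,2,3}  new={0,1,2,3}  old={}  +wl: 1
  step 4. node 0  ⊔preds={0,1,2,3}  new={0,1,2,3}  stable
  step 5. node 1  ⊔preds={0,1,2,3}  new={0,1,2,3}  stable

Least fixpoint reached:
  node 0: {0,1,2,3}
  node 1: {0,1,2,3}
  node 2: {0,1,2,3}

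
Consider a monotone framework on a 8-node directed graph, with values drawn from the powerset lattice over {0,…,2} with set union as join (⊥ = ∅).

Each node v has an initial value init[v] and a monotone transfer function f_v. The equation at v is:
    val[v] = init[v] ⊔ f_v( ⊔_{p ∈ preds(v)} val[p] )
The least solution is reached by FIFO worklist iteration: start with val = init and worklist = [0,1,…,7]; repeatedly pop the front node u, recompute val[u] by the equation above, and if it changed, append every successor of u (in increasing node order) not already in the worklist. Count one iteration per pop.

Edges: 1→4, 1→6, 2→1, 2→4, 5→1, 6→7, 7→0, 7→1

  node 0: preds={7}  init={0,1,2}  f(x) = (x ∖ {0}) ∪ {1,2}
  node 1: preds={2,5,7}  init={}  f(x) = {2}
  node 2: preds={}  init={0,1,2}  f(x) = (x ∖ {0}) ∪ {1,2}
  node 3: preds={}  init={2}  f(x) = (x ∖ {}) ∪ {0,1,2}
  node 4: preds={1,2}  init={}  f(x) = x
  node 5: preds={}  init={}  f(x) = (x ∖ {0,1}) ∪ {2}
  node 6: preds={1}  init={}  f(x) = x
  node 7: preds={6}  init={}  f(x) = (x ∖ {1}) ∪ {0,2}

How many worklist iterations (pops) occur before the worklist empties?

Worklist (10 pops):
  #1 pop 0: in={} → {0,1,2} (no change)
  #2 pop 1: in={0,1,2} → {2} (was {}); enqueue []
  #3 pop 2: in={} → {0,1,2} (no change)
  #4 pop 3: in={} → {0,1,2} (was {2}); enqueue []
  #5 pop 4: in={0,1,2} → {0,1,2} (was {}); enqueue []
  #6 pop 5: in={} → {2} (was {}); enqueue [1]
  #7 pop 6: in={2} → {2} (was {}); enqueue []
  #8 pop 7: in={2} → {0,2} (was {}); enqueue [0]
  #9 pop 1: in={0,1,2} → {2} (no change)
  #10 pop 0: in={0,2} → {0,1,2} (no change)

Fixpoint:
  val[0] = {0,1,2}
  val[1] = {2}
  val[2] = {0,1,2}
  val[3] = {0,1,2}
  val[4] = {0,1,2}
  val[5] = {2}
  val[6] = {2}
  val[7] = {0,2}

10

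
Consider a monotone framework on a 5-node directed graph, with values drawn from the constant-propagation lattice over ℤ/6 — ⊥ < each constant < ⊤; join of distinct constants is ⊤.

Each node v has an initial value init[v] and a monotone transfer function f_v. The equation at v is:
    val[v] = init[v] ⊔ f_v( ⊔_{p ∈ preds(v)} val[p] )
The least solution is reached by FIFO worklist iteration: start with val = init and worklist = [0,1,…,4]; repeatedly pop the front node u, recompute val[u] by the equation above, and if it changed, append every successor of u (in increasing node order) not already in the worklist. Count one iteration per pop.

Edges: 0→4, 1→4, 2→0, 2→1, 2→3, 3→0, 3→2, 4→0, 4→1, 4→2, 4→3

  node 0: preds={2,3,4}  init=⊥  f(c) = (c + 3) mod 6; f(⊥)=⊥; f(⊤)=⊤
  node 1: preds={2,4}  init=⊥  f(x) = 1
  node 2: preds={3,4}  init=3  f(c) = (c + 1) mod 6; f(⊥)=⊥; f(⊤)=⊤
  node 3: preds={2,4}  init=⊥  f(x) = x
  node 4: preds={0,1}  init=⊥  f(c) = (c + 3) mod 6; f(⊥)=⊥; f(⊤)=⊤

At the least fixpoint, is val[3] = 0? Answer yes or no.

no

Worklist (12 pops):
  #1 pop 0: in=3 → 0 (was ⊥); enqueue []
  #2 pop 1: in=3 → 1 (was ⊥); enqueue []
  #3 pop 2: in=⊥ → 3 (no change)
  #4 pop 3: in=3 → 3 (was ⊥); enqueue [0,2]
  #5 pop 4: in=⊤ → ⊤ (was ⊥); enqueue [1,3]
  #6 pop 0: in=⊤ → ⊤ (was 0); enqueue [4]
  #7 pop 2: in=⊤ → ⊤ (was 3); enqueue [0]
  #8 pop 1: in=⊤ → 1 (no change)
  #9 pop 3: in=⊤ → ⊤ (was 3); enqueue [2]
  #10 pop 4: in=⊤ → ⊤ (no change)
  #11 pop 0: in=⊤ → ⊤ (no change)
  #12 pop 2: in=⊤ → ⊤ (no change)

Fixpoint:
  val[0] = ⊤
  val[1] = 1
  val[2] = ⊤
  val[3] = ⊤
  val[4] = ⊤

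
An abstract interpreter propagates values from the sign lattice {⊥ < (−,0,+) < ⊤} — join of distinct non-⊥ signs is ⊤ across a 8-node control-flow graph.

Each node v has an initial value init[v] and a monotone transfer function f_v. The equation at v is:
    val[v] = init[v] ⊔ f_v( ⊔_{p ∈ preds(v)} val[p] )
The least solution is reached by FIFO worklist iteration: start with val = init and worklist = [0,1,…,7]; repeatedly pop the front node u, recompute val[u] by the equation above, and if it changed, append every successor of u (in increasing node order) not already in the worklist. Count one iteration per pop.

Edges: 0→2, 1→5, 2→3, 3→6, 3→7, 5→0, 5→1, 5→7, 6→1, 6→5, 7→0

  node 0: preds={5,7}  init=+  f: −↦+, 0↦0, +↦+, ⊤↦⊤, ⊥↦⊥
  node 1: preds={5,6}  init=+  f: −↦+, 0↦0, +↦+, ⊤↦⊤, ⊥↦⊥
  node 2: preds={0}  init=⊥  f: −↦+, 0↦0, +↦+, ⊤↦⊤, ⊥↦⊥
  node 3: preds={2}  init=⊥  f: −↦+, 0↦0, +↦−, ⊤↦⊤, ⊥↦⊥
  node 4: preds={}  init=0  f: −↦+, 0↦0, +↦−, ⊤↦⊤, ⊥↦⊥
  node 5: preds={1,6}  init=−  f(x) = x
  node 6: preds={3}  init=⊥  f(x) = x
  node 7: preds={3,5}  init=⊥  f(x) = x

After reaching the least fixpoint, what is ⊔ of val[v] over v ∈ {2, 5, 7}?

Iteration log — 17 steps:
  step 1. node 0  ⊔preds=−  new=+  stable
  step 2. node 1  ⊔preds=−  new=+  stable
  step 3. node 2  ⊔preds=+  new=+  old=⊥  +wl: 
  step 4. node 3  ⊔preds=+  new=−  old=⊥  +wl: 
  step 5. node 4  ⊔preds=⊥  new=0  stable
  step 6. node 5  ⊔preds=+  new=⊤  old=−  +wl: 0,1
  step 7. node 6  ⊔preds=−  new=−  old=⊥  +wl: 5
  step 8. node 7  ⊔preds=⊤  new=⊤  old=⊥  +wl: 
  step 9. node 0  ⊔preds=⊤  new=⊤  old=+  +wl: 2
  step 10. node 1  ⊔preds=⊤  new=⊤  old=+  +wl: 
  step 11. node 5  ⊔preds=⊤  new=⊤  stable
  step 12. node 2  ⊔preds=⊤  new=⊤  old=+  +wl: 3
  step 13. node 3  ⊔preds=⊤  new=⊤  old=−  +wl: 6,7
  step 14. node 6  ⊔preds=⊤  new=⊤  old=−  +wl: 1,5
  step 15. node 7  ⊔preds=⊤  new=⊤  stable
  step 16. node 1  ⊔preds=⊤  new=⊤  stable
  step 17. node 5  ⊔preds=⊤  new=⊤  stable

Least fixpoint reached:
  node 0: ⊤
  node 1: ⊤
  node 2: ⊤
  node 3: ⊤
  node 4: 0
  node 5: ⊤
  node 6: ⊤
  node 7: ⊤

⊤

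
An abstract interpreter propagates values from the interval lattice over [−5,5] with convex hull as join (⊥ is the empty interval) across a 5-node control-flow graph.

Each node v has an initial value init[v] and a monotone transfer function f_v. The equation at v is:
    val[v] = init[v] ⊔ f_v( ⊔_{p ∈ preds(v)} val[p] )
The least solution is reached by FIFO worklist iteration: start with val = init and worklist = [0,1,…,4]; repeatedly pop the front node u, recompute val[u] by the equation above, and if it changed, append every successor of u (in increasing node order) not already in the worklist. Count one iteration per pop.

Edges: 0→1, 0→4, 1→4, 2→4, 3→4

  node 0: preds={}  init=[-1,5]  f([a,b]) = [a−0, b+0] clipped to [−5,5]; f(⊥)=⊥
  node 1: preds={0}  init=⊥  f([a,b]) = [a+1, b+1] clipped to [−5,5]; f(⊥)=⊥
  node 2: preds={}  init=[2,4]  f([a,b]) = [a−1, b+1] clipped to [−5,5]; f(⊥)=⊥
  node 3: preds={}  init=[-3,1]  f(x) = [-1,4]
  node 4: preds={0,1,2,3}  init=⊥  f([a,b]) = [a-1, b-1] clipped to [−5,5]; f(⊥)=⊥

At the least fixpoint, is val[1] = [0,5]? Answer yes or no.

Trace (5 dequeues):
  [1] u=0 | in ⊥ | out [-1,5] | ==
  [2] u=1 | in [-1,5] | out [0,5] | prev ⊥ | push {}
  [3] u=2 | in ⊥ | out [2,4] | ==
  [4] u=3 | in ⊥ | out [-3,4] | prev [-3,1] | push {}
  [5] u=4 | in [-3,5] | out [-4,4] | prev ⊥ | push {}

Converged values:
  [0] [-1,5]
  [1] [0,5]
  [2] [2,4]
  [3] [-3,4]
  [4] [-4,4]

yes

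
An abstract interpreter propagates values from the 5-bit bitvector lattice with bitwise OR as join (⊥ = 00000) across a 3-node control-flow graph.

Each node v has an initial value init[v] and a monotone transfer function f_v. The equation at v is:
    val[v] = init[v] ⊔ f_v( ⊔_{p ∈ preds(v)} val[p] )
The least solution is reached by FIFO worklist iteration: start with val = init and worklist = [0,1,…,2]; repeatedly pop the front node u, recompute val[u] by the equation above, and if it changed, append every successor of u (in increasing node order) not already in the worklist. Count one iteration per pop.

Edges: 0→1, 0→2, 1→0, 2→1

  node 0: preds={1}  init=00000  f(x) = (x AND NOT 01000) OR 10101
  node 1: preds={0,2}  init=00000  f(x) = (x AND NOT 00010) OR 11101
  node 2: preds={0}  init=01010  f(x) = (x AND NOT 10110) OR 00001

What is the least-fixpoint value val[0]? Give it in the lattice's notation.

Iteration log — 5 steps:
  step 1. node 0  ⊔preds=00000  new=10101  old=00000  +wl: 
  step 2. node 1  ⊔preds=11111  new=11101  old=00000  +wl: 0
  step 3. node 2  ⊔preds=10101  new=01011  old=01010  +wl: 1
  step 4. node 0  ⊔preds=11101  new=10101  stable
  step 5. node 1  ⊔preds=11111  new=11101  stable

Least fixpoint reached:
  node 0: 10101
  node 1: 11101
  node 2: 01011

10101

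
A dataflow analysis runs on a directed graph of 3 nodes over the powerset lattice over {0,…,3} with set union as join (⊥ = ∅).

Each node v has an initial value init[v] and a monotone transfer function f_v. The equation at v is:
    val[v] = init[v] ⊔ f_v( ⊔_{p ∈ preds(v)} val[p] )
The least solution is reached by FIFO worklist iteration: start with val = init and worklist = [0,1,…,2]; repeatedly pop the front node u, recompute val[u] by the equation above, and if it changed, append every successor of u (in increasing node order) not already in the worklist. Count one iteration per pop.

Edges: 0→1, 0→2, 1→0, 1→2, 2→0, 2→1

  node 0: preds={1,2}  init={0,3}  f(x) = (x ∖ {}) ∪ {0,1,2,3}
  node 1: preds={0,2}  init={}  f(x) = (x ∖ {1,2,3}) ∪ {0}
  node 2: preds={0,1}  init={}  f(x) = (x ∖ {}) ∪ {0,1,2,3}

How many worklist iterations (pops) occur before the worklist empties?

Iteration log — 5 steps:
  step 1. node 0  ⊔preds={}  new={0,1,2,3}  old={0,3}  +wl: 
  step 2. node 1  ⊔preds={0,1,2,3}  new={0}  old={}  +wl: 0
  step 3. node 2  ⊔preds={0,1,2,3}  new={0,1,2,3}  old={}  +wl: 1
  step 4. node 0  ⊔preds={0,1,2,3}  new={0,1,2,3}  stable
  step 5. node 1  ⊔preds={0,1,2,3}  new={0}  stable

Least fixpoint reached:
  node 0: {0,1,2,3}
  node 1: {0}
  node 2: {0,1,2,3}

5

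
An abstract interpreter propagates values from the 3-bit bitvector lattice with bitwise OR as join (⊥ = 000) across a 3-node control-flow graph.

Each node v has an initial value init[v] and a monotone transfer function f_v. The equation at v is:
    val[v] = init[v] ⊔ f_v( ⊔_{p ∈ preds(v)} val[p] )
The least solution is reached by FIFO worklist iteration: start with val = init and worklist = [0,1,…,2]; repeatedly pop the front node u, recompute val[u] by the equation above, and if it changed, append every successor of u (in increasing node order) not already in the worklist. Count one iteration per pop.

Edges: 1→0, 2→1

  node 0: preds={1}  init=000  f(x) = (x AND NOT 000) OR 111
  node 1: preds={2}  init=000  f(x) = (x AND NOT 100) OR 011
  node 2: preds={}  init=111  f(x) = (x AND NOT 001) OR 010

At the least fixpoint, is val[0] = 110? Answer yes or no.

no

Worklist (4 pops):
  #1 pop 0: in=000 → 111 (was 000); enqueue []
  #2 pop 1: in=111 → 011 (was 000); enqueue [0]
  #3 pop 2: in=000 → 111 (no change)
  #4 pop 0: in=011 → 111 (no change)

Fixpoint:
  val[0] = 111
  val[1] = 011
  val[2] = 111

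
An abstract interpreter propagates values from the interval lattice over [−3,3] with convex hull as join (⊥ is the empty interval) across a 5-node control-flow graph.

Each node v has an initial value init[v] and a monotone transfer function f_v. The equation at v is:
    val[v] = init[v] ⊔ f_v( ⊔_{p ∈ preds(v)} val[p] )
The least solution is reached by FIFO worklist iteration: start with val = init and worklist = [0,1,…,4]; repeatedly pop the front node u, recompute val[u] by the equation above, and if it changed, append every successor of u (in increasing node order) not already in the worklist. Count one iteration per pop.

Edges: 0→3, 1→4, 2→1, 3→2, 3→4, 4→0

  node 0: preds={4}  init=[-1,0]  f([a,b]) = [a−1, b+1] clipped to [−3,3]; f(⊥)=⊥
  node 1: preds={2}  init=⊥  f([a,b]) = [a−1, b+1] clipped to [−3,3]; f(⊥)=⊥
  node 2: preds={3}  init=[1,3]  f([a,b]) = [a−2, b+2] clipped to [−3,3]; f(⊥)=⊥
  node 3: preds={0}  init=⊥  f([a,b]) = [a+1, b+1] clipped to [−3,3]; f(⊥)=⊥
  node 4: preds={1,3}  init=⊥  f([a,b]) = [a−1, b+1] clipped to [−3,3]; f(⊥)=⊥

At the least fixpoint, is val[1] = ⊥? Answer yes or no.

Worklist (16 pops):
  #1 pop 0: in=⊥ → [-1,0] (no change)
  #2 pop 1: in=[1,3] → [0,3] (was ⊥); enqueue []
  #3 pop 2: in=⊥ → [1,3] (no change)
  #4 pop 3: in=[-1,0] → [0,1] (was ⊥); enqueue [2]
  #5 pop 4: in=[0,3] → [-1,3] (was ⊥); enqueue [0]
  #6 pop 2: in=[0,1] → [-2,3] (was [1,3]); enqueue [1]
  #7 pop 0: in=[-1,3] → [-2,3] (was [-1,0]); enqueue [3]
  #8 pop 1: in=[-2,3] → [-3,3] (was [0,3]); enqueue [4]
  #9 pop 3: in=[-2,3] → [-1,3] (was [0,1]); enqueue [2]
  #10 pop 4: in=[-3,3] → [-3,3] (was [-1,3]); enqueue [0]
  #11 pop 2: in=[-1,3] → [-3,3] (was [-2,3]); enqueue [1]
  #12 pop 0: in=[-3,3] → [-3,3] (was [-2,3]); enqueue [3]
  #13 pop 1: in=[-3,3] → [-3,3] (no change)
  #14 pop 3: in=[-3,3] → [-2,3] (was [-1,3]); enqueue [2,4]
  #15 pop 2: in=[-2,3] → [-3,3] (no change)
  #16 pop 4: in=[-3,3] → [-3,3] (no change)

Fixpoint:
  val[0] = [-3,3]
  val[1] = [-3,3]
  val[2] = [-3,3]
  val[3] = [-2,3]
  val[4] = [-3,3]

no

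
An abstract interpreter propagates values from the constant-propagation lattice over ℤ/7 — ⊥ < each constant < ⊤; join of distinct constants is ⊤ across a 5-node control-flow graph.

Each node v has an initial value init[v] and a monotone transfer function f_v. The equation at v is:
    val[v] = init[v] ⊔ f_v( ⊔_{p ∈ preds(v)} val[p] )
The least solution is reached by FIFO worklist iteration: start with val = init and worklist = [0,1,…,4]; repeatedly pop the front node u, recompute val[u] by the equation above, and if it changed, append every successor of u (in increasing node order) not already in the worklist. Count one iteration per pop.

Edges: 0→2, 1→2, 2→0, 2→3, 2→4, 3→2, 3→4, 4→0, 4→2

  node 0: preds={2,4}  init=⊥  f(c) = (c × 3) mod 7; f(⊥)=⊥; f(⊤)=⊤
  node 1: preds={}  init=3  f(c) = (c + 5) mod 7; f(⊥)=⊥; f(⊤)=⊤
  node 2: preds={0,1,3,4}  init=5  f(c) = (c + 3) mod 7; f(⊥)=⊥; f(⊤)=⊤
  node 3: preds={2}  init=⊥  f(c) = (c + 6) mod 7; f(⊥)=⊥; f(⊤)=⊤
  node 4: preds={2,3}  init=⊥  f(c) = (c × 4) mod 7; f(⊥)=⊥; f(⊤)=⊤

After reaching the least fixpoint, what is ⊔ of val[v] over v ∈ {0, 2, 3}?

⊤

Iteration log — 7 steps:
  step 1. node 0  ⊔preds=5  new=1  old=⊥  +wl: 
  step 2. node 1  ⊔preds=⊥  new=3  stable
  step 3. node 2  ⊔preds=⊤  new=⊤  old=5  +wl: 0
  step 4. node 3  ⊔preds=⊤  new=⊤  old=⊥  +wl: 2
  step 5. node 4  ⊔preds=⊤  new=⊤  old=⊥  +wl: 
  step 6. node 0  ⊔preds=⊤  new=⊤  old=1  +wl: 
  step 7. node 2  ⊔preds=⊤  new=⊤  stable

Least fixpoint reached:
  node 0: ⊤
  node 1: 3
  node 2: ⊤
  node 3: ⊤
  node 4: ⊤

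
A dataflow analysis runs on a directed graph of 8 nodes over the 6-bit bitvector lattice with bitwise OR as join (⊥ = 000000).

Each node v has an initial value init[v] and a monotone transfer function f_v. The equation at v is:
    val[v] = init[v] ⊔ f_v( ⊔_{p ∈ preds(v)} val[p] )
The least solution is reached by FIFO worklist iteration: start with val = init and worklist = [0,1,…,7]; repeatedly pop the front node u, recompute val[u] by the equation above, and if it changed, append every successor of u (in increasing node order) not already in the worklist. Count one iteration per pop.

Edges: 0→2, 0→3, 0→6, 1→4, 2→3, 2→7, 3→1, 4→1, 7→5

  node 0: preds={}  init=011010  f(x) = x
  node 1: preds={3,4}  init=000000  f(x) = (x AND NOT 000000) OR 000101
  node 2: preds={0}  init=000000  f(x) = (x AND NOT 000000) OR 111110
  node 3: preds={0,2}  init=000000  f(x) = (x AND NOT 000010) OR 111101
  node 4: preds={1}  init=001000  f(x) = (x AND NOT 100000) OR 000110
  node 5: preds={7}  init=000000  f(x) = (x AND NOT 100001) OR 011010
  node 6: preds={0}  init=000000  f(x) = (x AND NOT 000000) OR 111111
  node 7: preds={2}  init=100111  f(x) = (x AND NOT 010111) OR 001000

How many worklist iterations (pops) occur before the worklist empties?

Worklist (12 pops):
  #1 pop 0: in=000000 → 011010 (no change)
  #2 pop 1: in=001000 → 001101 (was 000000); enqueue []
  #3 pop 2: in=011010 → 111110 (was 000000); enqueue []
  #4 pop 3: in=111110 → 111101 (was 000000); enqueue [1]
  #5 pop 4: in=001101 → 001111 (was 001000); enqueue []
  #6 pop 5: in=100111 → 011110 (was 000000); enqueue []
  #7 pop 6: in=011010 → 111111 (was 000000); enqueue []
  #8 pop 7: in=111110 → 101111 (was 100111); enqueue [5]
  #9 pop 1: in=111111 → 111111 (was 001101); enqueue [4]
  #10 pop 5: in=101111 → 011110 (no change)
  #11 pop 4: in=111111 → 011111 (was 001111); enqueue [1]
  #12 pop 1: in=111111 → 111111 (no change)

Fixpoint:
  val[0] = 011010
  val[1] = 111111
  val[2] = 111110
  val[3] = 111101
  val[4] = 011111
  val[5] = 011110
  val[6] = 111111
  val[7] = 101111

12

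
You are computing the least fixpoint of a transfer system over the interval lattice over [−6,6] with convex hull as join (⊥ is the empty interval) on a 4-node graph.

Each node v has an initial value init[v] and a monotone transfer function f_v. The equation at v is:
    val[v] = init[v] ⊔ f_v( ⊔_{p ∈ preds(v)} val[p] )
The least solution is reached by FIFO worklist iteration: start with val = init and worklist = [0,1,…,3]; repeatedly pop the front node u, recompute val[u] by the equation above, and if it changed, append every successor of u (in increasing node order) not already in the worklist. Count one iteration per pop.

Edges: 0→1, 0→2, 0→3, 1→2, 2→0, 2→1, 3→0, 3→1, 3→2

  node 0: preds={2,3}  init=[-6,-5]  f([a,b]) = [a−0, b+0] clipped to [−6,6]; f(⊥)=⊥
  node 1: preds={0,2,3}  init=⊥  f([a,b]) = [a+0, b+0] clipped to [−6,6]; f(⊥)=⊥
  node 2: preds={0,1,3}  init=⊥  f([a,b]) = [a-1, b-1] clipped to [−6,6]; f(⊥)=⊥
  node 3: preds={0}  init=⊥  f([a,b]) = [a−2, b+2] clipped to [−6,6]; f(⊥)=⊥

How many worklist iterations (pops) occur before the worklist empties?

Trace (30 dequeues):
  [1] u=0 | in ⊥ | out [-6,-5] | ==
  [2] u=1 | in [-6,-5] | out [-6,-5] | prev ⊥ | push {}
  [3] u=2 | in [-6,-5] | out [-6,-6] | prev ⊥ | push {0,1}
  [4] u=3 | in [-6,-5] | out [-6,-3] | prev ⊥ | push {2}
  [5] u=0 | in [-6,-3] | out [-6,-3] | prev [-6,-5] | push {3}
  [6] u=1 | in [-6,-3] | out [-6,-3] | prev [-6,-5] | push {}
  [7] u=2 | in [-6,-3] | out [-6,-4] | prev [-6,-6] | push {0,1}
  [8] u=3 | in [-6,-3] | out [-6,-1] | prev [-6,-3] | push {2}
  [9] u=0 | in [-6,-1] | out [-6,-1] | prev [-6,-3] | push {3}
  [10] u=1 | in [-6,-1] | out [-6,-1] | prev [-6,-3] | push {}
  [11] u=2 | in [-6,-1] | out [-6,-2] | prev [-6,-4] | push {0,1}
  [12] u=3 | in [-6,-1] | out [-6,1] | prev [-6,-1] | push {2}
  [13] u=0 | in [-6,1] | out [-6,1] | prev [-6,-1] | push {3}
  [14] u=1 | in [-6,1] | out [-6,1] | prev [-6,-1] | push {}
  [15] u=2 | in [-6,1] | out [-6,0] | prev [-6,-2] | push {0,1}
  [16] u=3 | in [-6,1] | out [-6,3] | prev [-6,1] | push {2}
  [17] u=0 | in [-6,3] | out [-6,3] | prev [-6,1] | push {3}
  [18] u=1 | in [-6,3] | out [-6,3] | prev [-6,1] | push {}
  [19] u=2 | in [-6,3] | out [-6,2] | prev [-6,0] | push {0,1}
  [20] u=3 | in [-6,3] | out [-6,5] | prev [-6,3] | push {2}
  [21] u=0 | in [-6,5] | out [-6,5] | prev [-6,3] | push {3}
  [22] u=1 | in [-6,5] | out [-6,5] | prev [-6,3] | push {}
  [23] u=2 | in [-6,5] | out [-6,4] | prev [-6,2] | push {0,1}
  [24] u=3 | in [-6,5] | out [-6,6] | prev [-6,5] | push {2}
  [25] u=0 | in [-6,6] | out [-6,6] | prev [-6,5] | push {3}
  [26] u=1 | in [-6,6] | out [-6,6] | prev [-6,5] | push {}
  [27] u=2 | in [-6,6] | out [-6,5] | prev [-6,4] | push {0,1}
  [28] u=3 | in [-6,6] | out [-6,6] | ==
  [29] u=0 | in [-6,6] | out [-6,6] | ==
  [30] u=1 | in [-6,6] | out [-6,6] | ==

Converged values:
  [0] [-6,6]
  [1] [-6,6]
  [2] [-6,5]
  [3] [-6,6]

30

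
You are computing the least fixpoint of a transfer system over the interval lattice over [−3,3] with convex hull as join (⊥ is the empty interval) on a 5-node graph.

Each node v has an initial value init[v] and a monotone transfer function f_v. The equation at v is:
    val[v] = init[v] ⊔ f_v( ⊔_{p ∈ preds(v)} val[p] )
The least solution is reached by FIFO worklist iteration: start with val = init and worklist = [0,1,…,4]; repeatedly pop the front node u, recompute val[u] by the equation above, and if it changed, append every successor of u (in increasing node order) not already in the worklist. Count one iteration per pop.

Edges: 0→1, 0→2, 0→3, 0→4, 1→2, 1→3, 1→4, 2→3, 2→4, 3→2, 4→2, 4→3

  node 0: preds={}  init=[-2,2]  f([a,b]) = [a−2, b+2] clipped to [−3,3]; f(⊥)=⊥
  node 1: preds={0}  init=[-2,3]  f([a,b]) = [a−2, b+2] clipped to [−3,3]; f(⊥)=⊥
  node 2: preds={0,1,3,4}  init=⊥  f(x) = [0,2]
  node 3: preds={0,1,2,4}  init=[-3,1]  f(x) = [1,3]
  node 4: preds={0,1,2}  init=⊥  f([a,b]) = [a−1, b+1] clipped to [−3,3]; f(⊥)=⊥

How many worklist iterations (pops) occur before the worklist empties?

7

Trace (7 dequeues):
  [1] u=0 | in ⊥ | out [-2,2] | ==
  [2] u=1 | in [-2,2] | out [-3,3] | prev [-2,3] | push {}
  [3] u=2 | in [-3,3] | out [0,2] | prev ⊥ | push {}
  [4] u=3 | in [-3,3] | out [-3,3] | prev [-3,1] | push {2}
  [5] u=4 | in [-3,3] | out [-3,3] | prev ⊥ | push {3}
  [6] u=2 | in [-3,3] | out [0,2] | ==
  [7] u=3 | in [-3,3] | out [-3,3] | ==

Converged values:
  [0] [-2,2]
  [1] [-3,3]
  [2] [0,2]
  [3] [-3,3]
  [4] [-3,3]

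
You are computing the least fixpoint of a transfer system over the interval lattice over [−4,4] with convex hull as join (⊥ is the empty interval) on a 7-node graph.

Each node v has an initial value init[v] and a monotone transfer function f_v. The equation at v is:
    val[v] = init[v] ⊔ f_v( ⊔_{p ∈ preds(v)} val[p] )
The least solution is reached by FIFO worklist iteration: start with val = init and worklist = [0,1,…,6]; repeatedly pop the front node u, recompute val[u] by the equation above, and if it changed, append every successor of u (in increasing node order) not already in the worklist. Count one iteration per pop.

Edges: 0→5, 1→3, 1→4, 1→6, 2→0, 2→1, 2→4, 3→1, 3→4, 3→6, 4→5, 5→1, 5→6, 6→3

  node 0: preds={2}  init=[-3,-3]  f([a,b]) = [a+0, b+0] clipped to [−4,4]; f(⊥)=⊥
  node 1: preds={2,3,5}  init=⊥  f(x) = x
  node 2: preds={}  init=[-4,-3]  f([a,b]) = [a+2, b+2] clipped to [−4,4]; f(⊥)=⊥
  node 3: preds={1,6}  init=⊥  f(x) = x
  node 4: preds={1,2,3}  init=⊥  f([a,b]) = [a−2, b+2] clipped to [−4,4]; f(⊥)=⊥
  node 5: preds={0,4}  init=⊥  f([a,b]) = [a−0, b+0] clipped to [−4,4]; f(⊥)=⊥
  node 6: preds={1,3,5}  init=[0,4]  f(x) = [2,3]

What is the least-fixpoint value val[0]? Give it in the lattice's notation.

Worklist (11 pops):
  #1 pop 0: in=[-4,-3] → [-4,-3] (was [-3,-3]); enqueue []
  #2 pop 1: in=[-4,-3] → [-4,-3] (was ⊥); enqueue []
  #3 pop 2: in=⊥ → [-4,-3] (no change)
  #4 pop 3: in=[-4,4] → [-4,4] (was ⊥); enqueue [1]
  #5 pop 4: in=[-4,4] → [-4,4] (was ⊥); enqueue []
  #6 pop 5: in=[-4,4] → [-4,4] (was ⊥); enqueue []
  #7 pop 6: in=[-4,4] → [0,4] (no change)
  #8 pop 1: in=[-4,4] → [-4,4] (was [-4,-3]); enqueue [3,4,6]
  #9 pop 3: in=[-4,4] → [-4,4] (no change)
  #10 pop 4: in=[-4,4] → [-4,4] (no change)
  #11 pop 6: in=[-4,4] → [0,4] (no change)

Fixpoint:
  val[0] = [-4,-3]
  val[1] = [-4,4]
  val[2] = [-4,-3]
  val[3] = [-4,4]
  val[4] = [-4,4]
  val[5] = [-4,4]
  val[6] = [0,4]

[-4,-3]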